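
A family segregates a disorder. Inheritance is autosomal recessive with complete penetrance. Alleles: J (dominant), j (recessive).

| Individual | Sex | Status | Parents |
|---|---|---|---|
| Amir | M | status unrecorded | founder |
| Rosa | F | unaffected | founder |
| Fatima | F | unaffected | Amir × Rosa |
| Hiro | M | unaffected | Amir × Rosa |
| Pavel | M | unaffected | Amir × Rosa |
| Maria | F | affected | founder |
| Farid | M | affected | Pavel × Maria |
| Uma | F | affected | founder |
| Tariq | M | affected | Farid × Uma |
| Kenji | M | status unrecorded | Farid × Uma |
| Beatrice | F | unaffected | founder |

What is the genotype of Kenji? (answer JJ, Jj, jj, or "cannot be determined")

jj

From phenotype alone, Kenji is JJ or Jj or jj.
Kenji received j from Farid (jj) and received j from Uma (jj), so Kenji is jj.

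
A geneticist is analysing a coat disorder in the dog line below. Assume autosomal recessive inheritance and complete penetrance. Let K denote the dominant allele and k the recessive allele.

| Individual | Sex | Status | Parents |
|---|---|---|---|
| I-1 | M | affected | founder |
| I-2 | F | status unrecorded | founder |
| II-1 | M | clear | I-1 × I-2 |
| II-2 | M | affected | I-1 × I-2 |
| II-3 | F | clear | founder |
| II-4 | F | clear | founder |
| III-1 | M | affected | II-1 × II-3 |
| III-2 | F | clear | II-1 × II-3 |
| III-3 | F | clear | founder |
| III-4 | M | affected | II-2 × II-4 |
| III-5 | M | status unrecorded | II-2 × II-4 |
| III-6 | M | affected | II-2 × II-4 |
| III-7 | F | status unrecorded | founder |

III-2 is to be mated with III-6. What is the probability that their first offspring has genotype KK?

II-1 is clear so carries K and received k from I-1 (kk), so II-1 is Kk.
II-3 is clear so carries K and passed k to III-1 (kk), so II-3 is Kk.
III-2 is a clear offspring of II-1 (Kk) × II-3 (Kk), whose cross gives 1/4 KK : 1/2 Kk : 1/4 kk; conditioning on being clear, III-2 is KK with probability 1/3, Kk with probability 2/3.
III-6 is affected, so III-6 is kk.
Summing over parental genotype combinations, P(offspring has genotype KK) = 0 = 0.

0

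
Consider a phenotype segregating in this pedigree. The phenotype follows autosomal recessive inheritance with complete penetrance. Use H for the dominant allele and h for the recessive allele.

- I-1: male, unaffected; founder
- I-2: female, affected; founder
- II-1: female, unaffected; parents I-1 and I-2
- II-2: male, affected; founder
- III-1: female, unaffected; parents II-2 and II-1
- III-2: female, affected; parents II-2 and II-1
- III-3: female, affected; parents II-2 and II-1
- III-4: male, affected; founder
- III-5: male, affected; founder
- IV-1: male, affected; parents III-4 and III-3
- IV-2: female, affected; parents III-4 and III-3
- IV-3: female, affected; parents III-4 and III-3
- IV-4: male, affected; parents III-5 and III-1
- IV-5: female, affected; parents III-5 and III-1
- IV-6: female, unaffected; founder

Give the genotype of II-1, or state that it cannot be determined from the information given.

From phenotype alone, II-1 is HH or Hh.
II-1 is unaffected so carries H and received h from I-2 (hh), so II-1 is Hh.

Hh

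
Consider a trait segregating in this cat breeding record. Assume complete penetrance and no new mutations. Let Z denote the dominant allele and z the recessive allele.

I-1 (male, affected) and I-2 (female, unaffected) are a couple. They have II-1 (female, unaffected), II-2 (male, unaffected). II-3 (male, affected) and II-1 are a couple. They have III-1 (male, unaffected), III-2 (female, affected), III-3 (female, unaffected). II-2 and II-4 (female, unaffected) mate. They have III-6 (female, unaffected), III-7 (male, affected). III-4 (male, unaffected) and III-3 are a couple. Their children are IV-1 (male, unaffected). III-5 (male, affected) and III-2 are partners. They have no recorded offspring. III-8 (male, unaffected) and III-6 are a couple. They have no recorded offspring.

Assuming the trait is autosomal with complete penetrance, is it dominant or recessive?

II-2 and II-4 are both unaffected yet have an affected child III-7. Under dominance, an affected child requires at least one affected parent, so the trait cannot be dominant.

recessive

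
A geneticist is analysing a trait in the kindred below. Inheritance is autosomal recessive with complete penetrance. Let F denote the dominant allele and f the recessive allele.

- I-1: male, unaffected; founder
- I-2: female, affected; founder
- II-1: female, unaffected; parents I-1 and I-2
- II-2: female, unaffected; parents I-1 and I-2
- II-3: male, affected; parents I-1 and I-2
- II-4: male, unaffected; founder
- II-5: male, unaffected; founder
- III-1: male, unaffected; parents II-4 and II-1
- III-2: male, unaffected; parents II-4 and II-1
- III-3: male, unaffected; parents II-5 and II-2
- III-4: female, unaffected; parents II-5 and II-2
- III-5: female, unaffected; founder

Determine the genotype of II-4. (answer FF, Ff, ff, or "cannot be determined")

II-4's phenotype allows FF or Ff, and no parent or child forces a single allele at both positions; consistent genotype assignments exist with II-4 as FF or Ff.

cannot be determined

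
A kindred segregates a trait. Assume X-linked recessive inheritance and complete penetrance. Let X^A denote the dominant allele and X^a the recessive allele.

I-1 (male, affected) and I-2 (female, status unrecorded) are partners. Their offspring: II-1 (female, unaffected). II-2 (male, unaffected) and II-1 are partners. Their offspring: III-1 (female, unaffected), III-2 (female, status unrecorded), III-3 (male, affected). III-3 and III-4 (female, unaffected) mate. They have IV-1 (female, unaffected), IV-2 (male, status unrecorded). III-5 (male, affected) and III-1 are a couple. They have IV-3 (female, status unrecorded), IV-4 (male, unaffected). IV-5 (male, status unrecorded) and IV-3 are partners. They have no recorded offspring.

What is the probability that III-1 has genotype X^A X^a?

II-2 is unaffected, so II-2 is X^A Y.
II-1 is unaffected so carries A and received a from I-1 (X^a Y), so II-1 is X^A X^a.
Their cross gives offspring ratios 1/2 X^A X^A : 1/2 X^A X^a. Conditioning on III-1 being unaffected, P(X^A X^a) = 1/2 / 1 = 1/2 before taking III-1's own offspring into account.
III-5 is affected, so III-5 is X^a Y.
Now use III-1's offspring. Probability of each recorded status — unaffected son IV-4: 1/2 if III-1 is X^A X^a, 1 if X^A X^A. (IV-3: equally likely either way, so uninformative.)
Bayes: P(X^A X^a) = 1/2·1/2 / (1/2·1/2 + 1/2·1) = 1/3.

1/3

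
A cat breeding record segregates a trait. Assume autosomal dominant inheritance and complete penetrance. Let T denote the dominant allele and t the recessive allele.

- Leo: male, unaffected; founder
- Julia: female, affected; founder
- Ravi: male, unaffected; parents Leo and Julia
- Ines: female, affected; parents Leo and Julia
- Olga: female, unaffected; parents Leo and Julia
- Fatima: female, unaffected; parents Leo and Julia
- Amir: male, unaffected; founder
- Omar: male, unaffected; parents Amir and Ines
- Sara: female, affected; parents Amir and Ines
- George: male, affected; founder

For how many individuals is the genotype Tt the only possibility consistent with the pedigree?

3

Obligate heterozygotes: Julia is affected so carries T and passed t to Ravi (tt), so Julia is Tt; Ines is affected so carries T and received t from Leo (tt), so Ines is Tt; Sara is affected so carries T and received t from Amir (tt), so Sara is Tt.
Every other individual is either homozygous by phenotype or has at least one consistent homozygous assignment, so the count is 3.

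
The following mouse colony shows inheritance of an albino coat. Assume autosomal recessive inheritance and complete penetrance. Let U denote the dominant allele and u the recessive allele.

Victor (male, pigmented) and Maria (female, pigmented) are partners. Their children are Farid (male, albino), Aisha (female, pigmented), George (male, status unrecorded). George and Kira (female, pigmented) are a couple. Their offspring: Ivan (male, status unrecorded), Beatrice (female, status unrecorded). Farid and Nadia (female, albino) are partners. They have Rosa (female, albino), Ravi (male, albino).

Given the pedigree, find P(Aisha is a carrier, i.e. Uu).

2/3

Victor is pigmented so carries U and passed u to Farid (uu), so Victor is Uu.
Maria is pigmented so carries U and passed u to Farid (uu), so Maria is Uu.
Their cross gives offspring ratios 1/4 UU : 1/2 Uu : 1/4 uu. Conditioning on Aisha being pigmented, P(Uu) = 1/2 / 3/4 = 2/3.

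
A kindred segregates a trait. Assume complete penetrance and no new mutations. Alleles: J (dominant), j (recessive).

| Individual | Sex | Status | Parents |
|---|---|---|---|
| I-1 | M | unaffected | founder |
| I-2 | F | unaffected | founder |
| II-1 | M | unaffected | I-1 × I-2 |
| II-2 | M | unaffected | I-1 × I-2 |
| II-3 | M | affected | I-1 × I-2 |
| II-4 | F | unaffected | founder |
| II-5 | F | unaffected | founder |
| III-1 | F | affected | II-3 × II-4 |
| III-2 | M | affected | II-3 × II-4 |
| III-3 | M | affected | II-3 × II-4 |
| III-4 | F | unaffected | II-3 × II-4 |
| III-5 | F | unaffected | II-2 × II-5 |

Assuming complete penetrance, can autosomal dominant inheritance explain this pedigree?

No

Under autosomal dominant, II-3 (affected, male) cannot arise from I-1 (unaffected) × I-2 (unaffected).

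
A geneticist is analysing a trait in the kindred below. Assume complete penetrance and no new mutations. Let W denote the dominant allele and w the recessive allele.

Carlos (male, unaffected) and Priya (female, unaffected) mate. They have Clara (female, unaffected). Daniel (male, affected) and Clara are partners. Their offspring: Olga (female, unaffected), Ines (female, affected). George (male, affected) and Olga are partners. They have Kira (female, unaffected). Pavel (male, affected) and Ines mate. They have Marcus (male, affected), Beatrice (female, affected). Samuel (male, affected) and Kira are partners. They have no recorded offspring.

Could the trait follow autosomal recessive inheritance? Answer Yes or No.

A consistent assignment under autosomal recessive exists: Carlos WW, Priya Ww, Clara Ww, Daniel ww, Olga Ww, Ines ww, George ww, Pavel ww, Kira Ww, Samuel ww, Marcus ww, Beatrice ww.
In this assignment every recorded phenotype matches its genotype and every non-founder's genotype is obtainable from its parents' genotypes, so the pedigree is consistent.

Yes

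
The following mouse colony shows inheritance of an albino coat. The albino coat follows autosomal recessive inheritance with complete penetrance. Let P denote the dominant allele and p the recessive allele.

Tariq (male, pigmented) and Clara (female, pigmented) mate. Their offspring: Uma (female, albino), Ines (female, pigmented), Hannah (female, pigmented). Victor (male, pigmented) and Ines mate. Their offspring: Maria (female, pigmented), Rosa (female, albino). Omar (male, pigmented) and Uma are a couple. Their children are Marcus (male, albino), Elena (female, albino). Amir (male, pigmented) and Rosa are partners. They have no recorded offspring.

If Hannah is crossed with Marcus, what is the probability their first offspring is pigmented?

Tariq is pigmented so carries P and passed p to Uma (pp), so Tariq is Pp.
Clara is pigmented so carries P and passed p to Uma (pp), so Clara is Pp.
Hannah is a pigmented offspring of Tariq (Pp) × Clara (Pp), whose cross gives 1/4 PP : 1/2 Pp : 1/4 pp; conditioning on being pigmented, Hannah is PP with probability 1/3, Pp with probability 2/3.
Marcus is albino, so Marcus is pp.
Summing over parental genotype combinations, P(offspring is pigmented) = 1/3·1 + 2/3·1/2 = 2/3.

2/3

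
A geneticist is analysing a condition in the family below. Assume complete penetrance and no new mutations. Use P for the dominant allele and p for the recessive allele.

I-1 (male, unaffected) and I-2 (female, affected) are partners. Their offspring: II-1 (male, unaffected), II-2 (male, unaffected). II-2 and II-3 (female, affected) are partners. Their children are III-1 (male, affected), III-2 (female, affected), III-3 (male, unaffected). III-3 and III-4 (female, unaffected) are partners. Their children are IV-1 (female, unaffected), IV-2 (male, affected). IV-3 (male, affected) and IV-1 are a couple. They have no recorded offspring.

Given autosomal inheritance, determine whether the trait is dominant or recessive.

III-3 and III-4 are both unaffected yet have an affected child IV-2. Under dominance, an affected child requires at least one affected parent, so the trait cannot be dominant.

recessive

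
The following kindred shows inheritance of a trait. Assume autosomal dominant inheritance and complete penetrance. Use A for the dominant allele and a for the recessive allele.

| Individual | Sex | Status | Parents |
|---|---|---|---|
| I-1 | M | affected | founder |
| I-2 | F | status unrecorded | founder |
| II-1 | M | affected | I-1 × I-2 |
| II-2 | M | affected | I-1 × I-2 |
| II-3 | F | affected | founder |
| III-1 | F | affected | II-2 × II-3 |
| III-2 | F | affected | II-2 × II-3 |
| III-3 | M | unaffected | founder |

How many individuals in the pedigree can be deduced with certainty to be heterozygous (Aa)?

No individual's genotype is forced to Aa by the pedigree, so the count is 0.

0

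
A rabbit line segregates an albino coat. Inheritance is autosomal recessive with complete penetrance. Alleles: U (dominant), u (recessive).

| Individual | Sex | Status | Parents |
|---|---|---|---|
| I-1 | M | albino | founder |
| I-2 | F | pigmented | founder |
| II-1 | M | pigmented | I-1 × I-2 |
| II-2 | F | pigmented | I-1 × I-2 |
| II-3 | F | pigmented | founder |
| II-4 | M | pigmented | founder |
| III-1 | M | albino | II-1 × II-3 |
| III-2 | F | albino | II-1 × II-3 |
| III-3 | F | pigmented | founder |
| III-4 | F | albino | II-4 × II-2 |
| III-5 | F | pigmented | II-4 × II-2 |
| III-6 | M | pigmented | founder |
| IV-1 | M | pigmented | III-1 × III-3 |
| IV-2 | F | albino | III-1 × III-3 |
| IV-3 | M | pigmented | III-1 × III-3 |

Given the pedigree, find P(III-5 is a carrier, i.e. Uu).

II-4 is pigmented so carries U and passed u to III-4 (uu), so II-4 is Uu.
II-2 is pigmented so carries U and received u from I-1 (uu), so II-2 is Uu.
Their cross gives offspring ratios 1/4 UU : 1/2 Uu : 1/4 uu. Conditioning on III-5 being pigmented, P(Uu) = 1/2 / 3/4 = 2/3.

2/3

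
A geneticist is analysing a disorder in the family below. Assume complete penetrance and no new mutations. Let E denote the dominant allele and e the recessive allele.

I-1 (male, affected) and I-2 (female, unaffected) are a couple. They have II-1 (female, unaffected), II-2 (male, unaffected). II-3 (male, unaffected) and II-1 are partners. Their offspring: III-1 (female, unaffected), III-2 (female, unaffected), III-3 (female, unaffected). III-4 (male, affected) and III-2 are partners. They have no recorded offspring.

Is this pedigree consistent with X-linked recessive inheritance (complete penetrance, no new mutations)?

A consistent assignment under X-linked recessive exists: I-1 X^e Y, I-2 X^E X^E, II-1 X^E X^e, II-2 X^E Y, II-3 X^E Y, III-1 X^E X^E, III-2 X^E X^E, III-3 X^E X^E, III-4 X^e Y.
In this assignment every recorded phenotype matches its genotype and every non-founder's genotype is obtainable from its parents' genotypes, so the pedigree is consistent.

Yes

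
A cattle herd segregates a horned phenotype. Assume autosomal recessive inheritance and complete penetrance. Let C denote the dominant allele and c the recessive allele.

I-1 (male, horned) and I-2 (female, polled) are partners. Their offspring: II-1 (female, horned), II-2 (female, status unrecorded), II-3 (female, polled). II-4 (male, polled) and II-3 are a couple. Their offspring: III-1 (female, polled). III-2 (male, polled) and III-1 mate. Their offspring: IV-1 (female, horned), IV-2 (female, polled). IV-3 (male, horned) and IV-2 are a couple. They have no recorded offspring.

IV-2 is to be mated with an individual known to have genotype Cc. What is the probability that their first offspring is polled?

III-2 is polled so carries C and passed c to IV-1 (cc), so III-2 is Cc.
III-1 is polled so carries C and passed c to IV-1 (cc), so III-1 is Cc.
IV-2 is a polled offspring of III-2 (Cc) × III-1 (Cc), whose cross gives 1/4 CC : 1/2 Cc : 1/4 cc; conditioning on being polled, IV-2 is CC with probability 1/3, Cc with probability 2/3.
Summing over parental genotype combinations, P(offspring is polled) = 1/3·1 + 2/3·3/4 = 5/6.

5/6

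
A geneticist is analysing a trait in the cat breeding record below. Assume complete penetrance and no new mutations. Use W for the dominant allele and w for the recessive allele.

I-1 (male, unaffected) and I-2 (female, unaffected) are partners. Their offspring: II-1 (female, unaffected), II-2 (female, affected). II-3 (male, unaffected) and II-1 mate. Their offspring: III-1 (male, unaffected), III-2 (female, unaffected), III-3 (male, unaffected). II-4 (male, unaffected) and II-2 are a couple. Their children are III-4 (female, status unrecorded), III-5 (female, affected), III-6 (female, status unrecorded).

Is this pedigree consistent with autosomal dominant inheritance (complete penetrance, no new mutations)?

No

Under autosomal dominant, II-2 (affected, female) cannot arise from I-1 (unaffected) × I-2 (unaffected).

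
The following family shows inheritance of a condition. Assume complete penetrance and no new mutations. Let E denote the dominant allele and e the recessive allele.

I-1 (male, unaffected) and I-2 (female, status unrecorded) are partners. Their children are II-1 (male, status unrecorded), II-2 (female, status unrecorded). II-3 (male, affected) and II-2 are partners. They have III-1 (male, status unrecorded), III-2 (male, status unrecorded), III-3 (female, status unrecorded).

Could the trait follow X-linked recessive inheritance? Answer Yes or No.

A consistent assignment under X-linked recessive exists: I-1 X^E Y, I-2 X^E X^E, II-1 X^E Y, II-2 X^E X^E, II-3 X^e Y, III-1 X^E Y, III-2 X^E Y, III-3 X^E X^e.
In this assignment every recorded phenotype matches its genotype and every non-founder's genotype is obtainable from its parents' genotypes, so the pedigree is consistent.

Yes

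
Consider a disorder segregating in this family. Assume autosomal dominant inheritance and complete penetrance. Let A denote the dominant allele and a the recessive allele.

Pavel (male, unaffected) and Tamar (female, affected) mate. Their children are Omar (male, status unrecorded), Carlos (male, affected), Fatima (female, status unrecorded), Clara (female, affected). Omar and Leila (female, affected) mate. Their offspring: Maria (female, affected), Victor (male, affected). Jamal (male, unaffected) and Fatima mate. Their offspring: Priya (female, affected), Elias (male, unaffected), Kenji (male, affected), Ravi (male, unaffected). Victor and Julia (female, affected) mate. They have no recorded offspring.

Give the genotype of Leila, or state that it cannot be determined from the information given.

Leila's phenotype allows AA or Aa, and no parent or child forces a single allele at both positions; consistent genotype assignments exist with Leila as AA or Aa.

cannot be determined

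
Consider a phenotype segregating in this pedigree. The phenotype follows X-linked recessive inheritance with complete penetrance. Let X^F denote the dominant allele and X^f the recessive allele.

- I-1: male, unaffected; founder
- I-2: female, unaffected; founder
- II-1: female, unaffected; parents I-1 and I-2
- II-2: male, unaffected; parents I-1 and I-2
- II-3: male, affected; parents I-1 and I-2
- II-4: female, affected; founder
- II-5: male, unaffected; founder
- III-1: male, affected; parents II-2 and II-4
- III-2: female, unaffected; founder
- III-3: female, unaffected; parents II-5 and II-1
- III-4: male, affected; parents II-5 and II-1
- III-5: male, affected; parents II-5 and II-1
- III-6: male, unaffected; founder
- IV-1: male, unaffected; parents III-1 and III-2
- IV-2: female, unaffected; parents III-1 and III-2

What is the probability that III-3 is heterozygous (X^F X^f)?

II-5 is unaffected, so II-5 is X^F Y.
II-1 is unaffected so carries F and passed f to III-4 (X^f Y), so II-1 is X^F X^f.
Their cross gives offspring ratios 1/2 X^F X^F : 1/2 X^F X^f. Conditioning on III-3 being unaffected, P(X^F X^f) = 1/2 / 1 = 1/2.

1/2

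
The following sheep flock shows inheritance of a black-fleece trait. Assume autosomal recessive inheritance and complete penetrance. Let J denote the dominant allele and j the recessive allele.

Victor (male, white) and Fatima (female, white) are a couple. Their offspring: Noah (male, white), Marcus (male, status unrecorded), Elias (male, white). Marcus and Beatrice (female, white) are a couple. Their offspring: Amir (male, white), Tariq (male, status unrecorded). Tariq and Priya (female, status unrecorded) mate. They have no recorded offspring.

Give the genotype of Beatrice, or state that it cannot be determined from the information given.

cannot be determined

Beatrice's phenotype allows JJ or Jj, and no parent or child forces a single allele at both positions; consistent genotype assignments exist with Beatrice as JJ or Jj.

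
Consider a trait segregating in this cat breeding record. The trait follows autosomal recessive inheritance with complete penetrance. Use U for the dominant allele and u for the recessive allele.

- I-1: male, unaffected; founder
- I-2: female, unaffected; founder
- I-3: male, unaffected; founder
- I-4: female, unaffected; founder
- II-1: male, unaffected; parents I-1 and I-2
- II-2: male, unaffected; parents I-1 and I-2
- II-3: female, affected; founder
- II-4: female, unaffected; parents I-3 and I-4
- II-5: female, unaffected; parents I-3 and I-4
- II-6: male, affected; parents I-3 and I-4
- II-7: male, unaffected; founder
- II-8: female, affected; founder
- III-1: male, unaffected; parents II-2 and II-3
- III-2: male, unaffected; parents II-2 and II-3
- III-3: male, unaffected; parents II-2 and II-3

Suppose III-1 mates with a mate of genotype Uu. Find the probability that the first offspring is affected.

III-1 is unaffected so carries U and received u from II-3 (uu), so III-1 is Uu.
The cross gives 1/4 UU : 1/2 Uu : 1/4 uu, so P(offspring is affected) = 1/4.

1/4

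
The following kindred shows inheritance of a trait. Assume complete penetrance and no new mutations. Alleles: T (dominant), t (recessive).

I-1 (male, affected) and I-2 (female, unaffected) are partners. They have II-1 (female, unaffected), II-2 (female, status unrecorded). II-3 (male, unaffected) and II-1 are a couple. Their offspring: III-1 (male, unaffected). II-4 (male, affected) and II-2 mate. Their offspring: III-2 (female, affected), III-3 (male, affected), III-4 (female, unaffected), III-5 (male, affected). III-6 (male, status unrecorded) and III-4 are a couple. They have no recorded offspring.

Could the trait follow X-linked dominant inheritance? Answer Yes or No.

No

Under X-linked dominant, II-1 (unaffected, female) cannot arise from I-1 (affected) × I-2 (unaffected).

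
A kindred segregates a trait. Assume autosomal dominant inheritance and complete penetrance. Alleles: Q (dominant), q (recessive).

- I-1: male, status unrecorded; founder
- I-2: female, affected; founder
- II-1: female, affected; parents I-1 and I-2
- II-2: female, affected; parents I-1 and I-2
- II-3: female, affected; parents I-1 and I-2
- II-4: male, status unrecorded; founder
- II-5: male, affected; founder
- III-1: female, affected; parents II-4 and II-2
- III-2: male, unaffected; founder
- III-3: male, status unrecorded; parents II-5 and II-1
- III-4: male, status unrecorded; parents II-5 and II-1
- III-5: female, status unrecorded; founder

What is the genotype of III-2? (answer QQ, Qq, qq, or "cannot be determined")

qq

III-2 is unaffected, so III-2 is qq.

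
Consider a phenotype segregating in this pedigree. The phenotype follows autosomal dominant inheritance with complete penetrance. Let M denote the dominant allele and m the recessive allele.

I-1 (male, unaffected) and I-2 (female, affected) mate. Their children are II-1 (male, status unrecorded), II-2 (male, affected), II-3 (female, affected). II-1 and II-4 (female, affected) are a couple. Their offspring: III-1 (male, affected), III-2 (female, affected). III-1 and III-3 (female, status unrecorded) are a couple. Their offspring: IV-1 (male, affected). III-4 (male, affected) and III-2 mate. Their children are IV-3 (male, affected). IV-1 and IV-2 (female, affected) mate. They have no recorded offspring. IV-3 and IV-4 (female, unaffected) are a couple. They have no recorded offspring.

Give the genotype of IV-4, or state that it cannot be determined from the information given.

IV-4 is unaffected, so IV-4 is mm.

mm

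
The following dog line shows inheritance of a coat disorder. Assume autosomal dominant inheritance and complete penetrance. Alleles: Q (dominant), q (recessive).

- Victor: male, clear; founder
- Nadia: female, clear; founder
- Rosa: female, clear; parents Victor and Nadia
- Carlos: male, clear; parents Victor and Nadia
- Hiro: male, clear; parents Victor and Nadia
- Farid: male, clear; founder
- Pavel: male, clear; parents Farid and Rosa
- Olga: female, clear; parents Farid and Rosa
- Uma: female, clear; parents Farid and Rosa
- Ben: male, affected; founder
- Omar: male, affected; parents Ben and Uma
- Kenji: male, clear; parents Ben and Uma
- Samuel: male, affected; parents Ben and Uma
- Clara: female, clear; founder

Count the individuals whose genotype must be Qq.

Obligate heterozygotes: Ben is affected so carries Q and passed q to Kenji (qq), so Ben is Qq; Omar is affected so carries Q and received q from Uma (qq), so Omar is Qq; Samuel is affected so carries Q and received q from Uma (qq), so Samuel is Qq.
Every other individual is either homozygous by phenotype or has at least one consistent homozygous assignment, so the count is 3.

3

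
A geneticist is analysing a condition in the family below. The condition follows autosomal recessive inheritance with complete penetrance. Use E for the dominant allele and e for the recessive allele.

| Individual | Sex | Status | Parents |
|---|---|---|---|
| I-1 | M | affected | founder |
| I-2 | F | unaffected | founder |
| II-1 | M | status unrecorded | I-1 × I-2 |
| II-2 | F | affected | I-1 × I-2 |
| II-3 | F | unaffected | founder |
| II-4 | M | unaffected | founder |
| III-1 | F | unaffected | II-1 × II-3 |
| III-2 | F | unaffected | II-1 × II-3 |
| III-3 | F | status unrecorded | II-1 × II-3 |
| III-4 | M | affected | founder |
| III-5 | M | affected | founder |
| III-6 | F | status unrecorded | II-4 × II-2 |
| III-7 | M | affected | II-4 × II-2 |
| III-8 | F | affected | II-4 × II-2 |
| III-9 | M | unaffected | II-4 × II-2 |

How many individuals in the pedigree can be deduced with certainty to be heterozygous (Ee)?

Obligate heterozygotes: I-2 is unaffected so carries E and passed e to II-2 (ee), so I-2 is Ee; II-4 is unaffected so carries E and passed e to III-7 (ee), so II-4 is Ee; III-9 is unaffected so carries E and received e from II-2 (ee), so III-9 is Ee.
Every other individual is either homozygous by phenotype or has at least one consistent homozygous assignment, so the count is 3.

3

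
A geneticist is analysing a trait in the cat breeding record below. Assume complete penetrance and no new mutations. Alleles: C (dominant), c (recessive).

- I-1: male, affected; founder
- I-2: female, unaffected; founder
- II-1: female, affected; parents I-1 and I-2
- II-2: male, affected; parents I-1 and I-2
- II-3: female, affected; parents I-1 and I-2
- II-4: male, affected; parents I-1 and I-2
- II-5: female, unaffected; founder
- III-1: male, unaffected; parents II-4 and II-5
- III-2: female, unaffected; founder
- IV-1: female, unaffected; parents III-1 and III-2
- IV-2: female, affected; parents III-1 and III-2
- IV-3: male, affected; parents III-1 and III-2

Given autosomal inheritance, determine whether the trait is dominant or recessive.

III-1 and III-2 are both unaffected yet have an affected child IV-2. Under dominance, an affected child requires at least one affected parent, so the trait cannot be dominant.

recessive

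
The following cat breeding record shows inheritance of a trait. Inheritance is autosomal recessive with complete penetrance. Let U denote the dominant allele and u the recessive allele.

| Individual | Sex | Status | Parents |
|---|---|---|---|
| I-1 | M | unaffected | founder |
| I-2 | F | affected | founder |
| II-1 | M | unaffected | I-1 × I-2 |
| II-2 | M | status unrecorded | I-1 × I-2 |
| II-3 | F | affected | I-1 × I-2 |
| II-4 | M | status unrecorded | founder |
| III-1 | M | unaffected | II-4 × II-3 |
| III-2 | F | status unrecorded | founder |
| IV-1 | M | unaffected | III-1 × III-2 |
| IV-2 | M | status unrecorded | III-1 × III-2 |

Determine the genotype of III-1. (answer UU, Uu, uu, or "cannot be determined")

From phenotype alone, III-1 is UU or Uu.
III-1 is unaffected so carries U and received u from II-3 (uu), so III-1 is Uu.

Uu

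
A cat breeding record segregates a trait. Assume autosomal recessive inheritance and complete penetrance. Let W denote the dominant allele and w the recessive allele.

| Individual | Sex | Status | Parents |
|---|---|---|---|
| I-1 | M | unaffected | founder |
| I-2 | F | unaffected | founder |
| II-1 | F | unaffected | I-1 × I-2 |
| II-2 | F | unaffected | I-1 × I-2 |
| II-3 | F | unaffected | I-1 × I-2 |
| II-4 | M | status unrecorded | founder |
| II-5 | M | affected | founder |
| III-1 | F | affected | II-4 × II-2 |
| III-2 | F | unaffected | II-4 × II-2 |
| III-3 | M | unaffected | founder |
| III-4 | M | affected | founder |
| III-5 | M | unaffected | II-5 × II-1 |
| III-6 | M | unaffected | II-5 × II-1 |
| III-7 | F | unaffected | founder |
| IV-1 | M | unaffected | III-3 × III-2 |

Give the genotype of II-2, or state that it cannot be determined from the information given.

From phenotype alone, II-2 is WW or Ww.
II-2 is unaffected so carries W and passed w to III-1 (ww), so II-2 is Ww.

Ww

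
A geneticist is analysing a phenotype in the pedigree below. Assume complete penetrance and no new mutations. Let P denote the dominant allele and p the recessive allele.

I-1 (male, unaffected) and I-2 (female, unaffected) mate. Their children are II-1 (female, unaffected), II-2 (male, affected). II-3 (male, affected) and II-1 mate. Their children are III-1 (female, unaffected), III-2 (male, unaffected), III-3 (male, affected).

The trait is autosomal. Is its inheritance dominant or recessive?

I-1 and I-2 are both unaffected yet have an affected child II-2. Under dominance, an affected child requires at least one affected parent, so the trait cannot be dominant.

recessive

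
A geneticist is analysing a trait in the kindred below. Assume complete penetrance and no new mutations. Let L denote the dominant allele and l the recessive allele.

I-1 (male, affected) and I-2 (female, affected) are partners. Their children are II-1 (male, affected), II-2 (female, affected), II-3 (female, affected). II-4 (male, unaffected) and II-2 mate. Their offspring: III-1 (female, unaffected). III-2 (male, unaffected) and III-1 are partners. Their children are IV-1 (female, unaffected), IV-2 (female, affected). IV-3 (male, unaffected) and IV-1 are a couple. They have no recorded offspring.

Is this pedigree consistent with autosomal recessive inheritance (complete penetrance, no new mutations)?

Yes

A consistent assignment under autosomal recessive exists: I-1 ll, I-2 ll, II-1 ll, II-2 ll, II-3 ll, II-4 LL, III-1 Ll, III-2 Ll, IV-1 LL, IV-2 ll, IV-3 LL.
In this assignment every recorded phenotype matches its genotype and every non-founder's genotype is obtainable from its parents' genotypes, so the pedigree is consistent.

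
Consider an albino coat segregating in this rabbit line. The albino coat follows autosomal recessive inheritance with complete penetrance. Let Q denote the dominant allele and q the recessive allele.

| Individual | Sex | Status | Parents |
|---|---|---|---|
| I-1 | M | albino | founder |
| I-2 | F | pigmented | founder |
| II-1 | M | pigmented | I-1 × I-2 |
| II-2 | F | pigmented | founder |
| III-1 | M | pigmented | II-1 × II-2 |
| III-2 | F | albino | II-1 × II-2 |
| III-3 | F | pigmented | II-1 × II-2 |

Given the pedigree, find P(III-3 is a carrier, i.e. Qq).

II-1 is pigmented so carries Q and received q from I-1 (qq), so II-1 is Qq.
II-2 is pigmented so carries Q and passed q to III-2 (qq), so II-2 is Qq.
Their cross gives offspring ratios 1/4 QQ : 1/2 Qq : 1/4 qq. Conditioning on III-3 being pigmented, P(Qq) = 1/2 / 3/4 = 2/3.

2/3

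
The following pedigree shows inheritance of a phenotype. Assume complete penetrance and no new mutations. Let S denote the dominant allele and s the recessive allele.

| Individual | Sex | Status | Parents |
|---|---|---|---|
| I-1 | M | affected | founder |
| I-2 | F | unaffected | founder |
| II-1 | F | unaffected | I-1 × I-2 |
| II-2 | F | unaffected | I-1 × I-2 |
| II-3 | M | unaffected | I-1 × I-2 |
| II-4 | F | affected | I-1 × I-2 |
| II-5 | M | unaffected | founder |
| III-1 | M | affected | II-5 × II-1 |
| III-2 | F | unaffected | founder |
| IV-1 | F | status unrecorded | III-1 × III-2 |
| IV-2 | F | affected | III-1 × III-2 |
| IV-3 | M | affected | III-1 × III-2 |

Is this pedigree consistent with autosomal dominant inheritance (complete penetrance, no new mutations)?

No

Under autosomal dominant, III-1 (affected, male) cannot arise from II-5 (unaffected) × II-1 (unaffected).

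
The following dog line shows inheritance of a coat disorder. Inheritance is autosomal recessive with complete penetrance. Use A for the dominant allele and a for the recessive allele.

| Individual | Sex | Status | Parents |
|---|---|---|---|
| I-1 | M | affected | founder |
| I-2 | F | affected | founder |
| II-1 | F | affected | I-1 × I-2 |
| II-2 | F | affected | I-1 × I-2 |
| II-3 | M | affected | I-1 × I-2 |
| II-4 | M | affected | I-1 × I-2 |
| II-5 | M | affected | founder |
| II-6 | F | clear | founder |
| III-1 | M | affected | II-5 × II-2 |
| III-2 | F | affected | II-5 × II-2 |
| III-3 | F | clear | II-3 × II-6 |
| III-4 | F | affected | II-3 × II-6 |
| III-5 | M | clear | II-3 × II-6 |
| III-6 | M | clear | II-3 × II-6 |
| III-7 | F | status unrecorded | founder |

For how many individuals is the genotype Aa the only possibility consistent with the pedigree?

4

Obligate heterozygotes: II-6 is clear so carries A and passed a to III-4 (aa), so II-6 is Aa; III-3 is clear so carries A and received a from II-3 (aa), so III-3 is Aa; III-5 is clear so carries A and received a from II-3 (aa), so III-5 is Aa; III-6 is clear so carries A and received a from II-3 (aa), so III-6 is Aa.
Every other individual is either homozygous by phenotype or has at least one consistent homozygous assignment, so the count is 4.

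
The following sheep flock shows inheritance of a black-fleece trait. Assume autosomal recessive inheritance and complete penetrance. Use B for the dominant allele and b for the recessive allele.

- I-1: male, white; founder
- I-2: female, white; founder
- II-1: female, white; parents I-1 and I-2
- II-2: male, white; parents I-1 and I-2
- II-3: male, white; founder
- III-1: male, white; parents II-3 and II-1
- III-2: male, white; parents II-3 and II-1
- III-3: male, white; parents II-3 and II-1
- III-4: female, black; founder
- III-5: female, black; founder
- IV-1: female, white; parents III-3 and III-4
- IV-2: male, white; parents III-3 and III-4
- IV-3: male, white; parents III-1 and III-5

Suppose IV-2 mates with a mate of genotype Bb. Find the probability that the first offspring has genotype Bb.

IV-2 is white so carries B and received b from III-4 (bb), so IV-2 is Bb.
The cross gives 1/4 BB : 1/2 Bb : 1/4 bb, so P(offspring has genotype Bb) = 1/2.

1/2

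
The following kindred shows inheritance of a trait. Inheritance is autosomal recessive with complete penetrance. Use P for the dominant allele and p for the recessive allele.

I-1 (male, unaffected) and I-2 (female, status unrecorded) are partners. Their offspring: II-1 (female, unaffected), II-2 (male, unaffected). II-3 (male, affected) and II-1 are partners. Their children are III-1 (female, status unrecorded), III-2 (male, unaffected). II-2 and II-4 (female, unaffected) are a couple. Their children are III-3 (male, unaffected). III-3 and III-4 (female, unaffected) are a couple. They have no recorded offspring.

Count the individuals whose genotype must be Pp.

1

Obligate heterozygotes: III-2 is unaffected so carries P and received p from II-3 (pp), so III-2 is Pp.
Every other individual is either homozygous by phenotype or has at least one consistent homozygous assignment, so the count is 1.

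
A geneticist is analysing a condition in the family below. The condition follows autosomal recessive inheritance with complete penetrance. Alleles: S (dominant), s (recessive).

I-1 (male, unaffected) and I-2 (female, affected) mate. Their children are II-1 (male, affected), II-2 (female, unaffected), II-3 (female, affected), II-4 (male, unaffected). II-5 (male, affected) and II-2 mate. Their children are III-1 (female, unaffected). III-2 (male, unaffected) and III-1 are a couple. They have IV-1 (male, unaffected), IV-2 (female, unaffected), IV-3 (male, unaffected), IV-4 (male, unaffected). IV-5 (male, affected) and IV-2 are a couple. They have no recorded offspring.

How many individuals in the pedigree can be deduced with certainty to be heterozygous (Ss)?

Obligate heterozygotes: I-1 is unaffected so carries S and passed s to II-1 (ss), so I-1 is Ss; II-2 is unaffected so carries S and received s from I-2 (ss), so II-2 is Ss; II-4 is unaffected so carries S and received s from I-2 (ss), so II-4 is Ss; III-1 is unaffected so carries S and received s from II-5 (ss), so III-1 is Ss.
Every other individual is either homozygous by phenotype or has at least one consistent homozygous assignment, so the count is 4.

4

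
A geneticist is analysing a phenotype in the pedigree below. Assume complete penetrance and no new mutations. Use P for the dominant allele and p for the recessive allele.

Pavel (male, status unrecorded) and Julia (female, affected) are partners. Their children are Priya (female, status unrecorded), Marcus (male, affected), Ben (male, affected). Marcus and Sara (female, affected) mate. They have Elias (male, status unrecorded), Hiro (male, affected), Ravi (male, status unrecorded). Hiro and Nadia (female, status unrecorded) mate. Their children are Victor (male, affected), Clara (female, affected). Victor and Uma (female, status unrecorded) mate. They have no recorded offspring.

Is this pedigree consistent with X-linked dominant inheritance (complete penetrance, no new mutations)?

Yes

A consistent assignment under X-linked dominant exists: Pavel X^P Y, Julia X^P X^P, Priya X^P X^P, Marcus X^P Y, Ben X^P Y, Sara X^P X^P, Elias X^P Y, Hiro X^P Y, Ravi X^P Y, Nadia X^P X^P, Victor X^P Y, Clara X^P X^P, Uma X^P X^P.
In this assignment every recorded phenotype matches its genotype and every non-founder's genotype is obtainable from its parents' genotypes, so the pedigree is consistent.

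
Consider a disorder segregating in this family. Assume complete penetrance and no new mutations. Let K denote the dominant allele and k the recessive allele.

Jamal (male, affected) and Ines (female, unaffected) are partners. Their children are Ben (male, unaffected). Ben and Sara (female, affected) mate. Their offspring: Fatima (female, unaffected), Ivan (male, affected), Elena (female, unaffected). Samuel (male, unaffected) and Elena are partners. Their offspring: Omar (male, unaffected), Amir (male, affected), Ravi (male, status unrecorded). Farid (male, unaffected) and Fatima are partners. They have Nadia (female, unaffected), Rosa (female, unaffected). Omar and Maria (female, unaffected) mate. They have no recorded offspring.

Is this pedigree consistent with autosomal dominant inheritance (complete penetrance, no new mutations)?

No

Under autosomal dominant, Amir (affected, male) cannot arise from Samuel (unaffected) × Elena (unaffected).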